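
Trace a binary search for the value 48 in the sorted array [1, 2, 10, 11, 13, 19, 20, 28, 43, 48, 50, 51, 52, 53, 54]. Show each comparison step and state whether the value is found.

Binary search for 48 in [1, 2, 10, 11, 13, 19, 20, 28, 43, 48, 50, 51, 52, 53, 54]:

lo=0, hi=14, mid=7, arr[mid]=28 -> 28 < 48, search right half
lo=8, hi=14, mid=11, arr[mid]=51 -> 51 > 48, search left half
lo=8, hi=10, mid=9, arr[mid]=48 -> Found target at index 9!

Binary search finds 48 at index 9 after 3 comparisons. The search repeatedly halves the search space by comparing with the middle element.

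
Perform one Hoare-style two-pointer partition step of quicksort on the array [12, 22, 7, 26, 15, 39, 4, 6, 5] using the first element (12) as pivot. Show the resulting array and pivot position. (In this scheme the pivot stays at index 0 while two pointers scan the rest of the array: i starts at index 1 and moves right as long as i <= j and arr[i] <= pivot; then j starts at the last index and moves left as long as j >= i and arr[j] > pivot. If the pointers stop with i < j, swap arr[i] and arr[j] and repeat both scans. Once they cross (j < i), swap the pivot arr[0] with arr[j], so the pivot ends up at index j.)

Hoare-style two-pointer partition with pivot = 12:

Initial array: [12, 22, 7, 26, 15, 39, 4, 6, 5]

Pointers start at i = 1, j = 8.
i stops at index 1 (arr[1]=22 > 12), j stops at index 8 (arr[8]=5 <= 12): swap arr[1] and arr[8], array becomes [12, 5, 7, 26, 15, 39, 4, 6, 22]
i stops at index 3 (arr[3]=26 > 12), j stops at index 7 (arr[7]=6 <= 12): swap arr[3] and arr[7], array becomes [12, 5, 7, 6, 15, 39, 4, 26, 22]
i stops at index 4 (arr[4]=15 > 12), j stops at index 6 (arr[6]=4 <= 12): swap arr[4] and arr[6], array becomes [12, 5, 7, 6, 4, 39, 15, 26, 22]
i ends at 5, j ends at 4: the pointers have crossed (j < i), so scanning stops.

Swap pivot arr[0] with arr[4] to place pivot at position 4: [4, 5, 7, 6, 12, 39, 15, 26, 22]
Pivot position: 4

After partitioning with pivot 12, the array becomes [4, 5, 7, 6, 12, 39, 15, 26, 22]. The pivot is placed at index 4. All elements to the left of the pivot are <= 12, and all elements to the right are > 12.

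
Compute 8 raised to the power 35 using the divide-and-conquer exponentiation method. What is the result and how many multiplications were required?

Computing 8^35 by squaring (build up from 8^1; each line after the first costs one multiplication):

8^1 = 8
8^2 = (8^1)^2 = 8^2 = 64
8^4 = (8^2)^2 = 64^2 = 4096
8^8 = (8^4)^2 = 4096^2 = 16777216
8^16 = (8^8)^2 = 16777216^2 = 281474976710656
8^17 = 8 * 8^16 = 8 * 281474976710656 = 2251799813685248
8^34 = (8^17)^2 = 2251799813685248^2 = 5070602400912917605986812821504
8^35 = 8 * 8^34 = 8 * 5070602400912917605986812821504 = 40564819207303340847894502572032

Result: 40564819207303340847894502572032
Multiplications needed: 7 (7 lines after 8^1)

8^35 = 40564819207303340847894502572032. Using exponentiation by squaring, this requires 7 multiplications. The key idea: if the exponent is even, square the half-power; if odd, multiply by the base once.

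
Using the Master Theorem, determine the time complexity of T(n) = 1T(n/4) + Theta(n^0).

Master Theorem for T(n) = 1T(n/4) + O(n^0):

a = 1, b = 4, c = 0
log_b(a) = log_4(1) = 0.0000

Case 2: c = 0 = log_4(1) = 0.0000
T(n) = O(n^0 log n) = O(log n)

For T(n) = 1T(n/4) + O(n^0): log_4(1) = 0.0000. This is Case 2 of the Master Theorem (c = log_b(a), equal work at all levels), giving O(log n).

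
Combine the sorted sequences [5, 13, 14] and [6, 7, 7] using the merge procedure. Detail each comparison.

Merging process:

Compare 5 vs 6: take 5 from left. Merged: [5]
Compare 13 vs 6: take 6 from right. Merged: [5, 6]
Compare 13 vs 7: take 7 from right. Merged: [5, 6, 7]
Compare 13 vs 7: take 7 from right. Merged: [5, 6, 7, 7]
Append remaining from left: [13, 14]. Merged: [5, 6, 7, 7, 13, 14]

Final merged array: [5, 6, 7, 7, 13, 14]
Total comparisons: 4

The merged array is [5, 6, 7, 7, 13, 14], requiring 4 comparisons. The merge step runs in O(n) time where n is the total number of elements.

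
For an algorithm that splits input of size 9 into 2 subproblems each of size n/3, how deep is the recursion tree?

For divide and conquer with division factor 3:

Problem sizes at each level:
Level 0: 9
Level 1: 3
Level 2: 1

The root is level 0 and the size-1 base case is level 2 (the tree spans levels 0 through 2, i.e. 3 levels counting the root), so the depth is the number of divisions: log_3(9) = 2

The recursion tree depth is log_3(9) = 2. At each level, the problem size is divided by 3, so it takes 2 divisions to reduce to a base case of size 1. The algorithm makes 2 recursive calls at each level.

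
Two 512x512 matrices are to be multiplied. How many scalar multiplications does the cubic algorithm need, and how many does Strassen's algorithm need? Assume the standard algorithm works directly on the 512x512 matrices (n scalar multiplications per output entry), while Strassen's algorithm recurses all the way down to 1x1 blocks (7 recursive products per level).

Matrix multiplication for 512x512 matrices:

Standard algorithm: 512^3 = 134217728 multiplications
Strassen's algorithm: 7^(log2(512)) = 7^9 = 40353607 multiplications
Savings: 134217728 - 40353607 = 93864121 multiplications

Standard: 134217728 multiplications (512^3). Strassen: 40353607 multiplications (7^9). Strassen reduces 8 recursive multiplications to 7 at each level.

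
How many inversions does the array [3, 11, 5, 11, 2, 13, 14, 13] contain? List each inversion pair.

Finding inversions in [3, 11, 5, 11, 2, 13, 14, 13]:

(0, 4): arr[0]=3 > arr[4]=2
(1, 2): arr[1]=11 > arr[2]=5
(1, 4): arr[1]=11 > arr[4]=2
(2, 4): arr[2]=5 > arr[4]=2
(3, 4): arr[3]=11 > arr[4]=2
(6, 7): arr[6]=14 > arr[7]=13

Total inversions: 6

The array has 6 inversion(s): (0,4), (1,2), (1,4), (2,4), (3,4), (6,7). Each pair (i,j) satisfies i < j and arr[i] > arr[j].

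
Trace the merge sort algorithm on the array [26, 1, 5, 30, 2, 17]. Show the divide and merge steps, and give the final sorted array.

Merge sort trace:

Split: [26, 1, 5, 30, 2, 17] -> [26, 1, 5] and [30, 2, 17]
  Split: [26, 1, 5] -> [26] and [1, 5]
    Split: [1, 5] -> [1] and [5]
    Merge: [1] + [5] -> [1, 5]
  Merge: [26] + [1, 5] -> [1, 5, 26]
  Split: [30, 2, 17] -> [30] and [2, 17]
    Split: [2, 17] -> [2] and [17]
    Merge: [2] + [17] -> [2, 17]
  Merge: [30] + [2, 17] -> [2, 17, 30]
Merge: [1, 5, 26] + [2, 17, 30] -> [1, 2, 5, 17, 26, 30]

Final sorted array: [1, 2, 5, 17, 26, 30]

The merge sort proceeds by recursively splitting the array and merging sorted halves.
After all merges, the sorted array is [1, 2, 5, 17, 26, 30].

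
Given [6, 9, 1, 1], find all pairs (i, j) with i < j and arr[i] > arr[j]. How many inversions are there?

Finding inversions in [6, 9, 1, 1]:

(0, 2): arr[0]=6 > arr[2]=1
(0, 3): arr[0]=6 > arr[3]=1
(1, 2): arr[1]=9 > arr[2]=1
(1, 3): arr[1]=9 > arr[3]=1

Total inversions: 4

The array has 4 inversion(s): (0,2), (0,3), (1,2), (1,3). Each pair (i,j) satisfies i < j and arr[i] > arr[j].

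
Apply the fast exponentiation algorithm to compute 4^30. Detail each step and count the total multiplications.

Computing 4^30 by squaring (build up from 4^1; each line after the first costs one multiplication):

4^1 = 4
4^2 = (4^1)^2 = 4^2 = 16
4^3 = 4 * 4^2 = 4 * 16 = 64
4^6 = (4^3)^2 = 64^2 = 4096
4^7 = 4 * 4^6 = 4 * 4096 = 16384
4^14 = (4^7)^2 = 16384^2 = 268435456
4^15 = 4 * 4^14 = 4 * 268435456 = 1073741824
4^30 = (4^15)^2 = 1073741824^2 = 1152921504606846976

Result: 1152921504606846976
Multiplications needed: 7 (7 lines after 4^1)

4^30 = 1152921504606846976. Using exponentiation by squaring, this requires 7 multiplications. The key idea: if the exponent is even, square the half-power; if odd, multiply by the base once.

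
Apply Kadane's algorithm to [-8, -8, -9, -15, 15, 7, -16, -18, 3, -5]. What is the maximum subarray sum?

Using Kadane's algorithm on [-8, -8, -9, -15, 15, 7, -16, -18, 3, -5]:

Scanning through the array:
Position 1 (value -8): max_ending_here = -8, max_so_far = -8
Position 2 (value -9): max_ending_here = -9, max_so_far = -8
Position 3 (value -15): max_ending_here = -15, max_so_far = -8
Position 4 (value 15): max_ending_here = 15, max_so_far = 15
Position 5 (value 7): max_ending_here = 22, max_so_far = 22
Position 6 (value -16): max_ending_here = 6, max_so_far = 22
Position 7 (value -18): max_ending_here = -12, max_so_far = 22
Position 8 (value 3): max_ending_here = 3, max_so_far = 22
Position 9 (value -5): max_ending_here = -2, max_so_far = 22

Maximum subarray: [15, 7]
Maximum sum: 22

The maximum subarray is [15, 7] with sum 22. This subarray runs from index 4 to index 5.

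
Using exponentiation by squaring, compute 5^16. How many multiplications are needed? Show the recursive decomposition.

Computing 5^16 by squaring (build up from 5^1; each line after the first costs one multiplication):

5^1 = 5
5^2 = (5^1)^2 = 5^2 = 25
5^4 = (5^2)^2 = 25^2 = 625
5^8 = (5^4)^2 = 625^2 = 390625
5^16 = (5^8)^2 = 390625^2 = 152587890625

Result: 152587890625
Multiplications needed: 4 (4 lines after 5^1)

5^16 = 152587890625. Using exponentiation by squaring, this requires 4 multiplications. The key idea: if the exponent is even, square the half-power; if odd, multiply by the base once.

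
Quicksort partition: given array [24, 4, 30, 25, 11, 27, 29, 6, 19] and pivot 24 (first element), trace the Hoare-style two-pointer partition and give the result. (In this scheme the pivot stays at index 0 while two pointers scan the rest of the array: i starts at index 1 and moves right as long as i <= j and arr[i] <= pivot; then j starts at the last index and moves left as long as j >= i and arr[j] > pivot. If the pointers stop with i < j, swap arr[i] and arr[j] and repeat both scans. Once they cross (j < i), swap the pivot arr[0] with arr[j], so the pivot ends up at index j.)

Hoare-style two-pointer partition with pivot = 24:

Initial array: [24, 4, 30, 25, 11, 27, 29, 6, 19]

Pointers start at i = 1, j = 8.
i stops at index 2 (arr[2]=30 > 24), j stops at index 8 (arr[8]=19 <= 24): swap arr[2] and arr[8], array becomes [24, 4, 19, 25, 11, 27, 29, 6, 30]
i stops at index 3 (arr[3]=25 > 24), j stops at index 7 (arr[7]=6 <= 24): swap arr[3] and arr[7], array becomes [24, 4, 19, 6, 11, 27, 29, 25, 30]
i ends at 5, j ends at 4: the pointers have crossed (j < i), so scanning stops.

Swap pivot arr[0] with arr[4] to place pivot at position 4: [11, 4, 19, 6, 24, 27, 29, 25, 30]
Pivot position: 4

After partitioning with pivot 24, the array becomes [11, 4, 19, 6, 24, 27, 29, 25, 30]. The pivot is placed at index 4. All elements to the left of the pivot are <= 24, and all elements to the right are > 24.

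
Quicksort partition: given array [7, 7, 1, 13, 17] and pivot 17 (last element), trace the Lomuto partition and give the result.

Lomuto partition with pivot = 17:

Initial array: [7, 7, 1, 13, 17]

arr[0]=7 <= 17: swap with position 0, array becomes [7, 7, 1, 13, 17]
arr[1]=7 <= 17: swap with position 1, array becomes [7, 7, 1, 13, 17]
arr[2]=1 <= 17: swap with position 2, array becomes [7, 7, 1, 13, 17]
arr[3]=13 <= 17: swap with position 3, array becomes [7, 7, 1, 13, 17]

Place pivot at position 4: [7, 7, 1, 13, 17]
Pivot position: 4

After partitioning with pivot 17, the array becomes [7, 7, 1, 13, 17]. The pivot is placed at index 4. All elements to the left of the pivot are <= 17, and all elements to the right are > 17.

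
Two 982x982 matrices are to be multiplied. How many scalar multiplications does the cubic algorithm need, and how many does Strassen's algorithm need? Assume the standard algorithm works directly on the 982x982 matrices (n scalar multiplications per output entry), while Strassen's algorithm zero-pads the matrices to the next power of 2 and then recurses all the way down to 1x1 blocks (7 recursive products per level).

Matrix multiplication for 982x982 matrices:

Strassen's algorithm requires power-of-2 dimensions. Pad 982x982 to 1024x1024 (next power of 2).

Standard algorithm: 982^3 = 946966168 multiplications
Strassen's algorithm: 7^(log2(1024)) = 7^10 = 282475249 multiplications
Savings: 946966168 - 282475249 = 664490919 multiplications

Standard: 946966168 multiplications (982^3). Strassen: 282475249 multiplications (7^10, after padding to 1024x1024). Strassen reduces 8 recursive multiplications to 7 at each level.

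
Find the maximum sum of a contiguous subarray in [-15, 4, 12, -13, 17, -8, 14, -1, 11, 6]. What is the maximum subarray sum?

Using Kadane's algorithm on [-15, 4, 12, -13, 17, -8, 14, -1, 11, 6]:

Scanning through the array:
Position 1 (value 4): max_ending_here = 4, max_so_far = 4
Position 2 (value 12): max_ending_here = 16, max_so_far = 16
Position 3 (value -13): max_ending_here = 3, max_so_far = 16
Position 4 (value 17): max_ending_here = 20, max_so_far = 20
Position 5 (value -8): max_ending_here = 12, max_so_far = 20
Position 6 (value 14): max_ending_here = 26, max_so_far = 26
Position 7 (value -1): max_ending_here = 25, max_so_far = 26
Position 8 (value 11): max_ending_here = 36, max_so_far = 36
Position 9 (value 6): max_ending_here = 42, max_so_far = 42

Maximum subarray: [4, 12, -13, 17, -8, 14, -1, 11, 6]
Maximum sum: 42

The maximum subarray is [4, 12, -13, 17, -8, 14, -1, 11, 6] with sum 42. This subarray runs from index 1 to index 9.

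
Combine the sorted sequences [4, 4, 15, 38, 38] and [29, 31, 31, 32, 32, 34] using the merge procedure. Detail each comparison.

Merging process:

Compare 4 vs 29: take 4 from left. Merged: [4]
Compare 4 vs 29: take 4 from left. Merged: [4, 4]
Compare 15 vs 29: take 15 from left. Merged: [4, 4, 15]
Compare 38 vs 29: take 29 from right. Merged: [4, 4, 15, 29]
Compare 38 vs 31: take 31 from right. Merged: [4, 4, 15, 29, 31]
Compare 38 vs 31: take 31 from right. Merged: [4, 4, 15, 29, 31, 31]
Compare 38 vs 32: take 32 from right. Merged: [4, 4, 15, 29, 31, 31, 32]
Compare 38 vs 32: take 32 from right. Merged: [4, 4, 15, 29, 31, 31, 32, 32]
Compare 38 vs 34: take 34 from right. Merged: [4, 4, 15, 29, 31, 31, 32, 32, 34]
Append remaining from left: [38, 38]. Merged: [4, 4, 15, 29, 31, 31, 32, 32, 34, 38, 38]

Final merged array: [4, 4, 15, 29, 31, 31, 32, 32, 34, 38, 38]
Total comparisons: 9

The merged array is [4, 4, 15, 29, 31, 31, 32, 32, 34, 38, 38], requiring 9 comparisons. The merge step runs in O(n) time where n is the total number of elements.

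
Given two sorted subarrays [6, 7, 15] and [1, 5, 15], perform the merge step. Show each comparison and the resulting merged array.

Merging process:

Compare 6 vs 1: take 1 from right. Merged: [1]
Compare 6 vs 5: take 5 from right. Merged: [1, 5]
Compare 6 vs 15: take 6 from left. Merged: [1, 5, 6]
Compare 7 vs 15: take 7 from left. Merged: [1, 5, 6, 7]
Compare 15 vs 15: take 15 from left. Merged: [1, 5, 6, 7, 15]
Append remaining from right: [15]. Merged: [1, 5, 6, 7, 15, 15]

Final merged array: [1, 5, 6, 7, 15, 15]
Total comparisons: 5

The merged array is [1, 5, 6, 7, 15, 15], requiring 5 comparisons. The merge step runs in O(n) time where n is the total number of elements.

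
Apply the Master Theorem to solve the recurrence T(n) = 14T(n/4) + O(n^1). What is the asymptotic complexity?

Master Theorem for T(n) = 14T(n/4) + O(n^1):

a = 14, b = 4, c = 1
log_b(a) = log_4(14) = 1.9037

Case 1: c = 1 < log_4(14) = 1.9037
T(n) = O(n^(log_4 14))

For T(n) = 14T(n/4) + O(n^1): log_4(14) = 1.9037. This is Case 1 of the Master Theorem (c < log_b(a), work dominated by leaves), giving O(n^(log_4 14)).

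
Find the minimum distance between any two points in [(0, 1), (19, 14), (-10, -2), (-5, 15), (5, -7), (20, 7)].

Computing all pairwise distances among 6 points:

d((0, 1), (19, 14)) = 23.0217
d((0, 1), (-10, -2)) = 10.4403
d((0, 1), (-5, 15)) = 14.8661
d((0, 1), (5, -7)) = 9.434
d((0, 1), (20, 7)) = 20.8806
d((19, 14), (-10, -2)) = 33.121
d((19, 14), (-5, 15)) = 24.0208
d((19, 14), (5, -7)) = 25.2389
d((19, 14), (20, 7)) = 7.0711 <-- minimum
d((-10, -2), (-5, 15)) = 17.72
d((-10, -2), (5, -7)) = 15.8114
d((-10, -2), (20, 7)) = 31.3209
d((-5, 15), (5, -7)) = 24.1661
d((-5, 15), (20, 7)) = 26.2488
d((5, -7), (20, 7)) = 20.5183

Closest pair: (19, 14) and (20, 7) with distance 7.0711

The closest pair is (19, 14) and (20, 7) with Euclidean distance 7.0711. For 6 points, brute-force pairwise comparison is shown above. For large n, the divide-and-conquer algorithm (sort by x, recurse on halves, check the dividing strip) achieves O(n log n).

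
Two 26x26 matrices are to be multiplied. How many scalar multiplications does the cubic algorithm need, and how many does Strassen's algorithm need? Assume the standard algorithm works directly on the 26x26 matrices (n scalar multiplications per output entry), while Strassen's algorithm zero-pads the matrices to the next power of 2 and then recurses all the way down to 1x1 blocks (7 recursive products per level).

Matrix multiplication for 26x26 matrices:

Strassen's algorithm requires power-of-2 dimensions. Pad 26x26 to 32x32 (next power of 2).

Standard algorithm: 26^3 = 17576 multiplications
Strassen's algorithm: 7^(log2(32)) = 7^5 = 16807 multiplications
Savings: 17576 - 16807 = 769 multiplications

Standard: 17576 multiplications (26^3). Strassen: 16807 multiplications (7^5, after padding to 32x32). Strassen reduces 8 recursive multiplications to 7 at each level.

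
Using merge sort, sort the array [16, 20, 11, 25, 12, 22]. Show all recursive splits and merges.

Merge sort trace:

Split: [16, 20, 11, 25, 12, 22] -> [16, 20, 11] and [25, 12, 22]
  Split: [16, 20, 11] -> [16] and [20, 11]
    Split: [20, 11] -> [20] and [11]
    Merge: [20] + [11] -> [11, 20]
  Merge: [16] + [11, 20] -> [11, 16, 20]
  Split: [25, 12, 22] -> [25] and [12, 22]
    Split: [12, 22] -> [12] and [22]
    Merge: [12] + [22] -> [12, 22]
  Merge: [25] + [12, 22] -> [12, 22, 25]
Merge: [11, 16, 20] + [12, 22, 25] -> [11, 12, 16, 20, 22, 25]

Final sorted array: [11, 12, 16, 20, 22, 25]

The merge sort proceeds by recursively splitting the array and merging sorted halves.
After all merges, the sorted array is [11, 12, 16, 20, 22, 25].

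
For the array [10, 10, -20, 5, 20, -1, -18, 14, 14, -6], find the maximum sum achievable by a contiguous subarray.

Using Kadane's algorithm on [10, 10, -20, 5, 20, -1, -18, 14, 14, -6]:

Scanning through the array:
Position 1 (value 10): max_ending_here = 20, max_so_far = 20
Position 2 (value -20): max_ending_here = 0, max_so_far = 20
Position 3 (value 5): max_ending_here = 5, max_so_far = 20
Position 4 (value 20): max_ending_here = 25, max_so_far = 25
Position 5 (value -1): max_ending_here = 24, max_so_far = 25
Position 6 (value -18): max_ending_here = 6, max_so_far = 25
Position 7 (value 14): max_ending_here = 20, max_so_far = 25
Position 8 (value 14): max_ending_here = 34, max_so_far = 34
Position 9 (value -6): max_ending_here = 28, max_so_far = 34

Maximum subarray: [10, 10, -20, 5, 20, -1, -18, 14, 14]
Maximum sum: 34

The maximum subarray is [10, 10, -20, 5, 20, -1, -18, 14, 14] with sum 34. This subarray runs from index 0 to index 8.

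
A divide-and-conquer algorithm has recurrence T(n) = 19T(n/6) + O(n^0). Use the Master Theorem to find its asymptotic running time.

Master Theorem for T(n) = 19T(n/6) + O(n^0):

a = 19, b = 6, c = 0
log_b(a) = log_6(19) = 1.6433

Case 1: c = 0 < log_6(19) = 1.6433
T(n) = O(n^(log_6 19))

For T(n) = 19T(n/6) + O(n^0): log_6(19) = 1.6433. This is Case 1 of the Master Theorem (c < log_b(a), work dominated by leaves), giving O(n^(log_6 19)).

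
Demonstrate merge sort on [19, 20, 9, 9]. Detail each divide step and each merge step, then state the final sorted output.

Merge sort trace:

Split: [19, 20, 9, 9] -> [19, 20] and [9, 9]
  Split: [19, 20] -> [19] and [20]
  Merge: [19] + [20] -> [19, 20]
  Split: [9, 9] -> [9] and [9]
  Merge: [9] + [9] -> [9, 9]
Merge: [19, 20] + [9, 9] -> [9, 9, 19, 20]

Final sorted array: [9, 9, 19, 20]

The merge sort proceeds by recursively splitting the array and merging sorted halves.
After all merges, the sorted array is [9, 9, 19, 20].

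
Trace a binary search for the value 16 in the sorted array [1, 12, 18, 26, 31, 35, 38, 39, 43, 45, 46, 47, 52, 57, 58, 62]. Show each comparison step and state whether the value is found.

Binary search for 16 in [1, 12, 18, 26, 31, 35, 38, 39, 43, 45, 46, 47, 52, 57, 58, 62]:

lo=0, hi=15, mid=7, arr[mid]=39 -> 39 > 16, search left half
lo=0, hi=6, mid=3, arr[mid]=26 -> 26 > 16, search left half
lo=0, hi=2, mid=1, arr[mid]=12 -> 12 < 16, search right half
lo=2, hi=2, mid=2, arr[mid]=18 -> 18 > 16, search left half
lo=2 > hi=1, target 16 not found

Binary search determines that 16 is not in the array after 4 comparisons. The search space was exhausted without finding the target.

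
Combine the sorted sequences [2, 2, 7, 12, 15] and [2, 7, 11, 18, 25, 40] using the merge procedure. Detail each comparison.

Merging process:

Compare 2 vs 2: take 2 from left. Merged: [2]
Compare 2 vs 2: take 2 from left. Merged: [2, 2]
Compare 7 vs 2: take 2 from right. Merged: [2, 2, 2]
Compare 7 vs 7: take 7 from left. Merged: [2, 2, 2, 7]
Compare 12 vs 7: take 7 from right. Merged: [2, 2, 2, 7, 7]
Compare 12 vs 11: take 11 from right. Merged: [2, 2, 2, 7, 7, 11]
Compare 12 vs 18: take 12 from left. Merged: [2, 2, 2, 7, 7, 11, 12]
Compare 15 vs 18: take 15 from left. Merged: [2, 2, 2, 7, 7, 11, 12, 15]
Append remaining from right: [18, 25, 40]. Merged: [2, 2, 2, 7, 7, 11, 12, 15, 18, 25, 40]

Final merged array: [2, 2, 2, 7, 7, 11, 12, 15, 18, 25, 40]
Total comparisons: 8

The merged array is [2, 2, 2, 7, 7, 11, 12, 15, 18, 25, 40], requiring 8 comparisons. The merge step runs in O(n) time where n is the total number of elements.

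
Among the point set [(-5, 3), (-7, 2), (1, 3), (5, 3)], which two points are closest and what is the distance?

Computing all pairwise distances among 4 points:

d((-5, 3), (-7, 2)) = 2.2361 <-- minimum
d((-5, 3), (1, 3)) = 6.0
d((-5, 3), (5, 3)) = 10.0
d((-7, 2), (1, 3)) = 8.0623
d((-7, 2), (5, 3)) = 12.0416
d((1, 3), (5, 3)) = 4.0

Closest pair: (-5, 3) and (-7, 2) with distance 2.2361

The closest pair is (-5, 3) and (-7, 2) with Euclidean distance 2.2361. For 4 points, brute-force pairwise comparison is shown above. For large n, the divide-and-conquer algorithm (sort by x, recurse on halves, check the dividing strip) achieves O(n log n).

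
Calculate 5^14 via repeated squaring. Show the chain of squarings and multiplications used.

Computing 5^14 by squaring (build up from 5^1; each line after the first costs one multiplication):

5^1 = 5
5^2 = (5^1)^2 = 5^2 = 25
5^3 = 5 * 5^2 = 5 * 25 = 125
5^6 = (5^3)^2 = 125^2 = 15625
5^7 = 5 * 5^6 = 5 * 15625 = 78125
5^14 = (5^7)^2 = 78125^2 = 6103515625

Result: 6103515625
Multiplications needed: 5 (5 lines after 5^1)

5^14 = 6103515625. Using exponentiation by squaring, this requires 5 multiplications. The key idea: if the exponent is even, square the half-power; if odd, multiply by the base once.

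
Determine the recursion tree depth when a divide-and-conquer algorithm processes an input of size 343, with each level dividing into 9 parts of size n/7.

For divide and conquer with division factor 7:

Problem sizes at each level:
Level 0: 343
Level 1: 49
Level 2: 7
Level 3: 1

The root is level 0 and the size-1 base case is level 3 (the tree spans levels 0 through 3, i.e. 4 levels counting the root), so the depth is the number of divisions: log_7(343) = 3

The recursion tree depth is log_7(343) = 3. At each level, the problem size is divided by 7, so it takes 3 divisions to reduce to a base case of size 1. The algorithm makes 9 recursive calls at each level.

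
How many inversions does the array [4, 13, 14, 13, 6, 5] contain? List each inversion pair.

Finding inversions in [4, 13, 14, 13, 6, 5]:

(1, 4): arr[1]=13 > arr[4]=6
(1, 5): arr[1]=13 > arr[5]=5
(2, 3): arr[2]=14 > arr[3]=13
(2, 4): arr[2]=14 > arr[4]=6
(2, 5): arr[2]=14 > arr[5]=5
(3, 4): arr[3]=13 > arr[4]=6
(3, 5): arr[3]=13 > arr[5]=5
(4, 5): arr[4]=6 > arr[5]=5

Total inversions: 8

The array has 8 inversion(s): (1,4), (1,5), (2,3), (2,4), (2,5), (3,4), (3,5), (4,5). Each pair (i,j) satisfies i < j and arr[i] > arr[j].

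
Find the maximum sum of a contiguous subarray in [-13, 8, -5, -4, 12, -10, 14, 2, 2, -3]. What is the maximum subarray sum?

Using Kadane's algorithm on [-13, 8, -5, -4, 12, -10, 14, 2, 2, -3]:

Scanning through the array:
Position 1 (value 8): max_ending_here = 8, max_so_far = 8
Position 2 (value -5): max_ending_here = 3, max_so_far = 8
Position 3 (value -4): max_ending_here = -1, max_so_far = 8
Position 4 (value 12): max_ending_here = 12, max_so_far = 12
Position 5 (value -10): max_ending_here = 2, max_so_far = 12
Position 6 (value 14): max_ending_here = 16, max_so_far = 16
Position 7 (value 2): max_ending_here = 18, max_so_far = 18
Position 8 (value 2): max_ending_here = 20, max_so_far = 20
Position 9 (value -3): max_ending_here = 17, max_so_far = 20

Maximum subarray: [12, -10, 14, 2, 2]
Maximum sum: 20

The maximum subarray is [12, -10, 14, 2, 2] with sum 20. This subarray runs from index 4 to index 8.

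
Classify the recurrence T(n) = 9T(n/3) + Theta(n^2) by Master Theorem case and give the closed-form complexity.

Master Theorem for T(n) = 9T(n/3) + O(n^2):

a = 9, b = 3, c = 2
log_b(a) = log_3(9) = 2.0000

Case 2: c = 2 = log_3(9) = 2.0000
T(n) = O(n^2 log n) = O(n^2 log n)

For T(n) = 9T(n/3) + O(n^2): log_3(9) = 2.0000. This is Case 2 of the Master Theorem (c = log_b(a), equal work at all levels), giving O(n^2 log n).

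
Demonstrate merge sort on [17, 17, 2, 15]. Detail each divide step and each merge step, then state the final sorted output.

Merge sort trace:

Split: [17, 17, 2, 15] -> [17, 17] and [2, 15]
  Split: [17, 17] -> [17] and [17]
  Merge: [17] + [17] -> [17, 17]
  Split: [2, 15] -> [2] and [15]
  Merge: [2] + [15] -> [2, 15]
Merge: [17, 17] + [2, 15] -> [2, 15, 17, 17]

Final sorted array: [2, 15, 17, 17]

The merge sort proceeds by recursively splitting the array and merging sorted halves.
After all merges, the sorted array is [2, 15, 17, 17].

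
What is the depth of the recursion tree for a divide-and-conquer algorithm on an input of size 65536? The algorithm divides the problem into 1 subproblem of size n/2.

For divide and conquer with division factor 2:

Problem sizes at each level:
Level 0: 65536
Level 1: 32768
Level 2: 16384
Level 3: 8192
Level 4: 4096
Level 5: 2048
Level 6: 1024
Level 7: 512
Level 8: 256
Level 9: 128
Level 10: 64
Level 11: 32
Level 12: 16
Level 13: 8
Level 14: 4
Level 15: 2
Level 16: 1

The root is level 0 and the size-1 base case is level 16 (the tree spans levels 0 through 16, i.e. 17 levels counting the root), so the depth is the number of divisions: log_2(65536) = 16

The recursion tree depth is log_2(65536) = 16. At each level, the problem size is divided by 2, so it takes 16 divisions to reduce to a base case of size 1. The algorithm makes 1 recursive call at each level.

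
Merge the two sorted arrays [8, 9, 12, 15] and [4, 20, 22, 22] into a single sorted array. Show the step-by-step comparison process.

Merging process:

Compare 8 vs 4: take 4 from right. Merged: [4]
Compare 8 vs 20: take 8 from left. Merged: [4, 8]
Compare 9 vs 20: take 9 from left. Merged: [4, 8, 9]
Compare 12 vs 20: take 12 from left. Merged: [4, 8, 9, 12]
Compare 15 vs 20: take 15 from left. Merged: [4, 8, 9, 12, 15]
Append remaining from right: [20, 22, 22]. Merged: [4, 8, 9, 12, 15, 20, 22, 22]

Final merged array: [4, 8, 9, 12, 15, 20, 22, 22]
Total comparisons: 5

The merged array is [4, 8, 9, 12, 15, 20, 22, 22], requiring 5 comparisons. The merge step runs in O(n) time where n is the total number of elements.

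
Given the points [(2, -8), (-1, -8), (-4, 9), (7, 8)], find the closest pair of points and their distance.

Computing all pairwise distances among 4 points:

d((2, -8), (-1, -8)) = 3.0 <-- minimum
d((2, -8), (-4, 9)) = 18.0278
d((2, -8), (7, 8)) = 16.7631
d((-1, -8), (-4, 9)) = 17.2627
d((-1, -8), (7, 8)) = 17.8885
d((-4, 9), (7, 8)) = 11.0454

Closest pair: (2, -8) and (-1, -8) with distance 3.0

The closest pair is (2, -8) and (-1, -8) with Euclidean distance 3.0. For 4 points, brute-force pairwise comparison is shown above. For large n, the divide-and-conquer algorithm (sort by x, recurse on halves, check the dividing strip) achieves O(n log n).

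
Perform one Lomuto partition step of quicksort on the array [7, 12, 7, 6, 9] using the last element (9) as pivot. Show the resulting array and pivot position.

Lomuto partition with pivot = 9:

Initial array: [7, 12, 7, 6, 9]

arr[0]=7 <= 9: swap with position 0, array becomes [7, 12, 7, 6, 9]
arr[1]=12 > 9: no swap
arr[2]=7 <= 9: swap with position 1, array becomes [7, 7, 12, 6, 9]
arr[3]=6 <= 9: swap with position 2, array becomes [7, 7, 6, 12, 9]

Place pivot at position 3: [7, 7, 6, 9, 12]
Pivot position: 3

After partitioning with pivot 9, the array becomes [7, 7, 6, 9, 12]. The pivot is placed at index 3. All elements to the left of the pivot are <= 9, and all elements to the right are > 9.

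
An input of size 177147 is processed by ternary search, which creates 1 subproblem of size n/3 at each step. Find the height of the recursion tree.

For divide and conquer with division factor 3:

Problem sizes at each level:
Level 0: 177147
Level 1: 59049
Level 2: 19683
Level 3: 6561
Level 4: 2187
Level 5: 729
Level 6: 243
Level 7: 81
Level 8: 27
Level 9: 9
Level 10: 3
Level 11: 1

The root is level 0 and the size-1 base case is level 11 (the tree spans levels 0 through 11, i.e. 12 levels counting the root), so the depth is the number of divisions: log_3(177147) = 11

The recursion tree depth is log_3(177147) = 11. At each level, the problem size is divided by 3, so it takes 11 divisions to reduce to a base case of size 1. The algorithm makes 1 recursive call at each level.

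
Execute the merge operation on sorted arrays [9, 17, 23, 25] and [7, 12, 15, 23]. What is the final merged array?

Merging process:

Compare 9 vs 7: take 7 from right. Merged: [7]
Compare 9 vs 12: take 9 from left. Merged: [7, 9]
Compare 17 vs 12: take 12 from right. Merged: [7, 9, 12]
Compare 17 vs 15: take 15 from right. Merged: [7, 9, 12, 15]
Compare 17 vs 23: take 17 from left. Merged: [7, 9, 12, 15, 17]
Compare 23 vs 23: take 23 from left. Merged: [7, 9, 12, 15, 17, 23]
Compare 25 vs 23: take 23 from right. Merged: [7, 9, 12, 15, 17, 23, 23]
Append remaining from left: [25]. Merged: [7, 9, 12, 15, 17, 23, 23, 25]

Final merged array: [7, 9, 12, 15, 17, 23, 23, 25]
Total comparisons: 7

The merged array is [7, 9, 12, 15, 17, 23, 23, 25], requiring 7 comparisons. The merge step runs in O(n) time where n is the total number of elements.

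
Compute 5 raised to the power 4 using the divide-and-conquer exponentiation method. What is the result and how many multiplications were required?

Computing 5^4 by squaring (build up from 5^1; each line after the first costs one multiplication):

5^1 = 5
5^2 = (5^1)^2 = 5^2 = 25
5^4 = (5^2)^2 = 25^2 = 625

Result: 625
Multiplications needed: 2 (2 lines after 5^1)

5^4 = 625. Using exponentiation by squaring, this requires 2 multiplications. The key idea: if the exponent is even, square the half-power; if odd, multiply by the base once.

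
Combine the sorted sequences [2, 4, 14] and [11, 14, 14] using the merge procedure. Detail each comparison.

Merging process:

Compare 2 vs 11: take 2 from left. Merged: [2]
Compare 4 vs 11: take 4 from left. Merged: [2, 4]
Compare 14 vs 11: take 11 from right. Merged: [2, 4, 11]
Compare 14 vs 14: take 14 from left. Merged: [2, 4, 11, 14]
Append remaining from right: [14, 14]. Merged: [2, 4, 11, 14, 14, 14]

Final merged array: [2, 4, 11, 14, 14, 14]
Total comparisons: 4

The merged array is [2, 4, 11, 14, 14, 14], requiring 4 comparisons. The merge step runs in O(n) time where n is the total number of elements.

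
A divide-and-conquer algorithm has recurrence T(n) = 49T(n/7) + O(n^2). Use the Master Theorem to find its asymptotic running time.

Master Theorem for T(n) = 49T(n/7) + O(n^2):

a = 49, b = 7, c = 2
log_b(a) = log_7(49) = 2.0000

Case 2: c = 2 = log_7(49) = 2.0000
T(n) = O(n^2 log n) = O(n^2 log n)

For T(n) = 49T(n/7) + O(n^2): log_7(49) = 2.0000. This is Case 2 of the Master Theorem (c = log_b(a), equal work at all levels), giving O(n^2 log n).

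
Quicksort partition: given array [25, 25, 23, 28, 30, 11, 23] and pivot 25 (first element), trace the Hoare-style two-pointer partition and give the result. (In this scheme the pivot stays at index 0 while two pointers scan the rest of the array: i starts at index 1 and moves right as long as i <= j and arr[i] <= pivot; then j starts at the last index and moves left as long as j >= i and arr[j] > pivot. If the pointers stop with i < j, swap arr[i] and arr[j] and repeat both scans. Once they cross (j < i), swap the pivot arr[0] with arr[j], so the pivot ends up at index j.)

Hoare-style two-pointer partition with pivot = 25:

Initial array: [25, 25, 23, 28, 30, 11, 23]

Pointers start at i = 1, j = 6.
i stops at index 3 (arr[3]=28 > 25), j stops at index 6 (arr[6]=23 <= 25): swap arr[3] and arr[6], array becomes [25, 25, 23, 23, 30, 11, 28]
i stops at index 4 (arr[4]=30 > 25), j stops at index 5 (arr[5]=11 <= 25): swap arr[4] and arr[5], array becomes [25, 25, 23, 23, 11, 30, 28]
i ends at 5, j ends at 4: the pointers have crossed (j < i), so scanning stops.

Swap pivot arr[0] with arr[4] to place pivot at position 4: [11, 25, 23, 23, 25, 30, 28]
Pivot position: 4

After partitioning with pivot 25, the array becomes [11, 25, 23, 23, 25, 30, 28]. The pivot is placed at index 4. All elements to the left of the pivot are <= 25, and all elements to the right are > 25.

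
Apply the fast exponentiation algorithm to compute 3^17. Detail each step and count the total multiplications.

Computing 3^17 by squaring (build up from 3^1; each line after the first costs one multiplication):

3^1 = 3
3^2 = (3^1)^2 = 3^2 = 9
3^4 = (3^2)^2 = 9^2 = 81
3^8 = (3^4)^2 = 81^2 = 6561
3^16 = (3^8)^2 = 6561^2 = 43046721
3^17 = 3 * 3^16 = 3 * 43046721 = 129140163

Result: 129140163
Multiplications needed: 5 (5 lines after 3^1)

3^17 = 129140163. Using exponentiation by squaring, this requires 5 multiplications. The key idea: if the exponent is even, square the half-power; if odd, multiply by the base once.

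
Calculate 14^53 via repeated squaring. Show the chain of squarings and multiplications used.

Computing 14^53 by squaring (build up from 14^1; each line after the first costs one multiplication):

14^1 = 14
14^2 = (14^1)^2 = 14^2 = 196
14^3 = 14 * 14^2 = 14 * 196 = 2744
14^6 = (14^3)^2 = 2744^2 = 7529536
14^12 = (14^6)^2 = 7529536^2 = 56693912375296
14^13 = 14 * 14^12 = 14 * 56693912375296 = 793714773254144
14^26 = (14^13)^2 = 793714773254144^2 = 629983141281877223603213172736
14^52 = (14^26)^2 = 629983141281877223603213172736^2 = 396878758299381678483277913691857524931552116018231373725696
14^53 = 14 * 14^52 = 14 * 396878758299381678483277913691857524931552116018231373725696 = 5556302616191343498765890791686005349041729624255239232159744

Result: 5556302616191343498765890791686005349041729624255239232159744
Multiplications needed: 8 (8 lines after 14^1)

14^53 = 5556302616191343498765890791686005349041729624255239232159744. Using exponentiation by squaring, this requires 8 multiplications. The key idea: if the exponent is even, square the half-power; if odd, multiply by the base once.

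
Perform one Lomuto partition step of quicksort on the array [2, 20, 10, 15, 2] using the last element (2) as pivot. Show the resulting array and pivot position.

Lomuto partition with pivot = 2:

Initial array: [2, 20, 10, 15, 2]

arr[0]=2 <= 2: swap with position 0, array becomes [2, 20, 10, 15, 2]
arr[1]=20 > 2: no swap
arr[2]=10 > 2: no swap
arr[3]=15 > 2: no swap

Place pivot at position 1: [2, 2, 10, 15, 20]
Pivot position: 1

After partitioning with pivot 2, the array becomes [2, 2, 10, 15, 20]. The pivot is placed at index 1. All elements to the left of the pivot are <= 2, and all elements to the right are > 2.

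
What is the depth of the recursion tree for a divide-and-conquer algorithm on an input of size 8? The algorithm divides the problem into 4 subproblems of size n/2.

For divide and conquer with division factor 2:

Problem sizes at each level:
Level 0: 8
Level 1: 4
Level 2: 2
Level 3: 1

The root is level 0 and the size-1 base case is level 3 (the tree spans levels 0 through 3, i.e. 4 levels counting the root), so the depth is the number of divisions: log_2(8) = 3

The recursion tree depth is log_2(8) = 3. At each level, the problem size is divided by 2, so it takes 3 divisions to reduce to a base case of size 1. The algorithm makes 4 recursive calls at each level.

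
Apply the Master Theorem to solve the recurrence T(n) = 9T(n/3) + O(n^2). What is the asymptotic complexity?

Master Theorem for T(n) = 9T(n/3) + O(n^2):

a = 9, b = 3, c = 2
log_b(a) = log_3(9) = 2.0000

Case 2: c = 2 = log_3(9) = 2.0000
T(n) = O(n^2 log n) = O(n^2 log n)

For T(n) = 9T(n/3) + O(n^2): log_3(9) = 2.0000. This is Case 2 of the Master Theorem (c = log_b(a), equal work at all levels), giving O(n^2 log n).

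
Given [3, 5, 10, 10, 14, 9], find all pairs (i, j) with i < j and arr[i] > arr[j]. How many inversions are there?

Finding inversions in [3, 5, 10, 10, 14, 9]:

(2, 5): arr[2]=10 > arr[5]=9
(3, 5): arr[3]=10 > arr[5]=9
(4, 5): arr[4]=14 > arr[5]=9

Total inversions: 3

The array has 3 inversion(s): (2,5), (3,5), (4,5). Each pair (i,j) satisfies i < j and arr[i] > arr[j].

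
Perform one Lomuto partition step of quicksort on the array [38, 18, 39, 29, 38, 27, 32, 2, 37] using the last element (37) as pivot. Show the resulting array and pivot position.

Lomuto partition with pivot = 37:

Initial array: [38, 18, 39, 29, 38, 27, 32, 2, 37]

arr[0]=38 > 37: no swap
arr[1]=18 <= 37: swap with position 0, array becomes [18, 38, 39, 29, 38, 27, 32, 2, 37]
arr[2]=39 > 37: no swap
arr[3]=29 <= 37: swap with position 1, array becomes [18, 29, 39, 38, 38, 27, 32, 2, 37]
arr[4]=38 > 37: no swap
arr[5]=27 <= 37: swap with position 2, array becomes [18, 29, 27, 38, 38, 39, 32, 2, 37]
arr[6]=32 <= 37: swap with position 3, array becomes [18, 29, 27, 32, 38, 39, 38, 2, 37]
arr[7]=2 <= 37: swap with position 4, array becomes [18, 29, 27, 32, 2, 39, 38, 38, 37]

Place pivot at position 5: [18, 29, 27, 32, 2, 37, 38, 38, 39]
Pivot position: 5

After partitioning with pivot 37, the array becomes [18, 29, 27, 32, 2, 37, 38, 38, 39]. The pivot is placed at index 5. All elements to the left of the pivot are <= 37, and all elements to the right are > 37.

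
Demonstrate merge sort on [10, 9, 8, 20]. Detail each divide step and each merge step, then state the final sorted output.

Merge sort trace:

Split: [10, 9, 8, 20] -> [10, 9] and [8, 20]
  Split: [10, 9] -> [10] and [9]
  Merge: [10] + [9] -> [9, 10]
  Split: [8, 20] -> [8] and [20]
  Merge: [8] + [20] -> [8, 20]
Merge: [9, 10] + [8, 20] -> [8, 9, 10, 20]

Final sorted array: [8, 9, 10, 20]

The merge sort proceeds by recursively splitting the array and merging sorted halves.
After all merges, the sorted array is [8, 9, 10, 20].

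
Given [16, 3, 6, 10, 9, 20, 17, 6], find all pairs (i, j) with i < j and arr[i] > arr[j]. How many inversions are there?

Finding inversions in [16, 3, 6, 10, 9, 20, 17, 6]:

(0, 1): arr[0]=16 > arr[1]=3
(0, 2): arr[0]=16 > arr[2]=6
(0, 3): arr[0]=16 > arr[3]=10
(0, 4): arr[0]=16 > arr[4]=9
(0, 7): arr[0]=16 > arr[7]=6
(3, 4): arr[3]=10 > arr[4]=9
(3, 7): arr[3]=10 > arr[7]=6
(4, 7): arr[4]=9 > arr[7]=6
(5, 6): arr[5]=20 > arr[6]=17
(5, 7): arr[5]=20 > arr[7]=6
(6, 7): arr[6]=17 > arr[7]=6

Total inversions: 11

The array has 11 inversion(s): (0,1), (0,2), (0,3), (0,4), (0,7), (3,4), (3,7), (4,7), (5,6), (5,7), (6,7). Each pair (i,j) satisfies i < j and arr[i] > arr[j].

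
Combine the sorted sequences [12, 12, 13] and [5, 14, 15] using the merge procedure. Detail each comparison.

Merging process:

Compare 12 vs 5: take 5 from right. Merged: [5]
Compare 12 vs 14: take 12 from left. Merged: [5, 12]
Compare 12 vs 14: take 12 from left. Merged: [5, 12, 12]
Compare 13 vs 14: take 13 from left. Merged: [5, 12, 12, 13]
Append remaining from right: [14, 15]. Merged: [5, 12, 12, 13, 14, 15]

Final merged array: [5, 12, 12, 13, 14, 15]
Total comparisons: 4

The merged array is [5, 12, 12, 13, 14, 15], requiring 4 comparisons. The merge step runs in O(n) time where n is the total number of elements.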